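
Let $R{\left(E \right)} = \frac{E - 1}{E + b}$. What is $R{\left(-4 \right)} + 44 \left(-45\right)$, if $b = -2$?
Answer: $- \frac{11875}{6} \approx -1979.2$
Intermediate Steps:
$R{\left(E \right)} = \frac{-1 + E}{-2 + E}$ ($R{\left(E \right)} = \frac{E - 1}{E - 2} = \frac{-1 + E}{-2 + E}$)
$R{\left(-4 \right)} + 44 \left(-45\right) = \frac{-1 - 4}{-2 - 4} + 44 \left(-45\right) = \frac{1}{-6} \left(-5\right) - 1980 = \left(- \frac{1}{6}\right) \left(-5\right) - 1980 = \frac{5}{6} - 1980 = - \frac{11875}{6}$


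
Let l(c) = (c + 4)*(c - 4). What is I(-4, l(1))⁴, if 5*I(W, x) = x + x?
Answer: 1296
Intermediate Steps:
l(c) = (-4 + c)*(4 + c) (l(c) = (4 + c)*(-4 + c) = (-4 + c)*(4 + c))
I(W, x) = 2*x/5 (I(W, x) = (x + x)/5 = (2*x)/5 = 2*x/5)
I(-4, l(1))⁴ = (2*(-16 + 1²)/5)⁴ = (2*(-16 + 1)/5)⁴ = ((⅖)*(-15))⁴ = (-6)⁴ = 1296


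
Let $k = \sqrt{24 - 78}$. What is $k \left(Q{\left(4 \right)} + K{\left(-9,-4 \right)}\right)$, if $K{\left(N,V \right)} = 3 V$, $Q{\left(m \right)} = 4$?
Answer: $- 24 i \sqrt{6} \approx - 58.788 i$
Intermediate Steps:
$k = 3 i \sqrt{6}$ ($k = \sqrt{-54} = 3 i \sqrt{6} \approx 7.3485 i$)
$k \left(Q{\left(4 \right)} + K{\left(-9,-4 \right)}\right) = 3 i \sqrt{6} \left(4 + 3 \left(-4\right)\right) = 3 i \sqrt{6} \left(4 - 12\right) = 3 i \sqrt{6} \left(-8\right) = - 24 i \sqrt{6}$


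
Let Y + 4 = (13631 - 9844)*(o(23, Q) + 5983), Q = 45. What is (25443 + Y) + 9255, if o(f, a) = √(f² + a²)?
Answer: 22692315 + 3787*√2554 ≈ 2.2884e+7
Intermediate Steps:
o(f, a) = √(a² + f²)
Y = 22657617 + 3787*√2554 (Y = -4 + (13631 - 9844)*(√(45² + 23²) + 5983) = -4 + 3787*(√(2025 + 529) + 5983) = -4 + 3787*(√2554 + 5983) = -4 + 3787*(5983 + √2554) = -4 + (22657621 + 3787*√2554) = 22657617 + 3787*√2554 ≈ 2.2849e+7)
(25443 + Y) + 9255 = (25443 + (22657617 + 3787*√2554)) + 9255 = (22683060 + 3787*√2554) + 9255 = 22692315 + 3787*√2554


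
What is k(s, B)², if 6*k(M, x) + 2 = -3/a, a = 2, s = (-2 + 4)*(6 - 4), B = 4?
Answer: 49/144 ≈ 0.34028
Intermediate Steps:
s = 4 (s = 2*2 = 4)
k(M, x) = -7/12 (k(M, x) = -⅓ + (-3/2)/6 = -⅓ + (-3*½)/6 = -⅓ + (⅙)*(-3/2) = -⅓ - ¼ = -7/12)
k(s, B)² = (-7/12)² = 49/144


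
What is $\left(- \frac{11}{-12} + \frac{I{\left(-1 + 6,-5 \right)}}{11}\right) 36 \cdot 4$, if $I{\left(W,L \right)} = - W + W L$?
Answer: $- \frac{2868}{11} \approx -260.73$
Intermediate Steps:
$I{\left(W,L \right)} = - W + L W$
$\left(- \frac{11}{-12} + \frac{I{\left(-1 + 6,-5 \right)}}{11}\right) 36 \cdot 4 = \left(- \frac{11}{-12} + \frac{\left(-1 + 6\right) \left(-1 - 5\right)}{11}\right) 36 \cdot 4 = \left(\left(-11\right) \left(- \frac{1}{12}\right) + 5 \left(-6\right) \frac{1}{11}\right) 36 \cdot 4 = \left(\frac{11}{12} - \frac{30}{11}\right) 36 \cdot 4 = \left(- \frac{239}{132}\right) 36 \cdot 4 = \left(- \frac{717}{11}\right) 4 = - \frac{2868}{11}$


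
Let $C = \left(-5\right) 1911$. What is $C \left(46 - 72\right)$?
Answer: $248430$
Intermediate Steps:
$C = -9555$
$C \left(46 - 72\right) = - 9555 \left(46 - 72\right) = \left(-9555\right) \left(-26\right) = 248430$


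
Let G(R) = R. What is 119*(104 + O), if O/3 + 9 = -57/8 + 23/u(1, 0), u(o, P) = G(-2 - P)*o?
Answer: 20111/8 ≈ 2513.9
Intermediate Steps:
u(o, P) = o*(-2 - P) (u(o, P) = (-2 - P)*o = o*(-2 - P))
O = -663/8 (O = -27 + 3*(-57/8 + 23/((-1*1*(2 + 0)))) = -27 + 3*(-57*⅛ + 23/((-1*1*2))) = -27 + 3*(-57/8 + 23/(-2)) = -27 + 3*(-57/8 + 23*(-½)) = -27 + 3*(-57/8 - 23/2) = -27 + 3*(-149/8) = -27 - 447/8 = -663/8 ≈ -82.875)
119*(104 + O) = 119*(104 - 663/8) = 119*(169/8) = 20111/8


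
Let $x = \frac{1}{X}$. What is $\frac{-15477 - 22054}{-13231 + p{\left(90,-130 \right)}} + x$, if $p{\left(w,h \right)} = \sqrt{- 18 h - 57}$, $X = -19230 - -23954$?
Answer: $\frac{1172992153821}{413484818236} + \frac{37531 \sqrt{2283}}{175057078} \approx 2.8471$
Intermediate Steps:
$X = 4724$ ($X = -19230 + 23954 = 4724$)
$x = \frac{1}{4724} \approx 0.00021168$
$p{\left(w,h \right)} = \sqrt{-57 - 18 h}$
$\frac{-15477 - 22054}{-13231 + p{\left(90,-130 \right)}} + x = \frac{-15477 - 22054}{-13231 + \sqrt{-57 - -2340}} + \frac{1}{4724} = - \frac{37531}{-13231 + \sqrt{-57 + 2340}} + \frac{1}{4724} = - \frac{37531}{-13231 + \sqrt{2283}} + \frac{1}{4724} = \frac{1}{4724} - \frac{37531}{-13231 + \sqrt{2283}}$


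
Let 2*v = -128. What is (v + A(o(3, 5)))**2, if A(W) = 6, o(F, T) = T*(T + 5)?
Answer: 3364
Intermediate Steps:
o(F, T) = T*(5 + T)
v = -64 (v = (1/2)*(-128) = -64)
(v + A(o(3, 5)))**2 = (-64 + 6)**2 = (-58)**2 = 3364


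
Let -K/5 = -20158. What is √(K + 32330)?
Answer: 32*√130 ≈ 364.86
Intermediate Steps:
K = 100790 (K = -5*(-20158) = 100790)
√(K + 32330) = √(100790 + 32330) = √133120 = 32*√130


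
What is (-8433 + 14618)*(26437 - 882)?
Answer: 158057675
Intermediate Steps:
(-8433 + 14618)*(26437 - 882) = 6185*25555 = 158057675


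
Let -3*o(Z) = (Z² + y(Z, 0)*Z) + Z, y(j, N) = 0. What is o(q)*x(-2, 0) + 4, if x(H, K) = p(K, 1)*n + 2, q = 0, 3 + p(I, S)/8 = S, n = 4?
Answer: 4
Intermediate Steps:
p(I, S) = -24 + 8*S
x(H, K) = -62 (x(H, K) = (-24 + 8*1)*4 + 2 = (-24 + 8)*4 + 2 = -16*4 + 2 = -64 + 2 = -62)
o(Z) = -Z/3 - Z²/3 (o(Z) = -((Z² + 0*Z) + Z)/3 = -((Z² + 0) + Z)/3 = -(Z² + Z)/3 = -(Z + Z²)/3 = -Z/3 - Z²/3)
o(q)*x(-2, 0) + 4 = -⅓*0*(1 + 0)*(-62) + 4 = -⅓*0*1*(-62) + 4 = 0*(-62) + 4 = 0 + 4 = 4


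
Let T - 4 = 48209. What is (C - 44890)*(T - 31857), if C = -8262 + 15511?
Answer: -615656196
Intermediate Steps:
T = 48213 (T = 4 + 48209 = 48213)
C = 7249
(C - 44890)*(T - 31857) = (7249 - 44890)*(48213 - 31857) = -37641*16356 = -615656196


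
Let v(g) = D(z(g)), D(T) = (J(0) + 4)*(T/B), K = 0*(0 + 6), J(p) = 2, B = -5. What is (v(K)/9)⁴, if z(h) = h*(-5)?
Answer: 0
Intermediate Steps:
z(h) = -5*h
K = 0 (K = 0*6 = 0)
D(T) = -6*T/5 (D(T) = (2 + 4)*(T/(-5)) = 6*(T*(-⅕)) = 6*(-T/5) = -6*T/5)
v(g) = 6*g (v(g) = -(-6)*g = 6*g)
(v(K)/9)⁴ = ((6*0)/9)⁴ = (0*(⅑))⁴ = 0⁴ = 0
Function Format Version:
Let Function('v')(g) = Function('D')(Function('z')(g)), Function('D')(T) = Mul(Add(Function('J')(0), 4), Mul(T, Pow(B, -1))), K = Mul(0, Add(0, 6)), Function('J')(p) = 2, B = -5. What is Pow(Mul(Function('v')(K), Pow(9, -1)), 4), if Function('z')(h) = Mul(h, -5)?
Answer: 0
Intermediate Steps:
Function('z')(h) = Mul(-5, h)
K = 0 (K = Mul(0, 6) = 0)
Function('D')(T) = Mul(Rational(-6, 5), T) (Function('D')(T) = Mul(Add(2, 4), Mul(T, Pow(-5, -1))) = Mul(6, Mul(T, Rational(-1, 5))) = Mul(6, Mul(Rational(-1, 5), T)) = Mul(Rational(-6, 5), T))
Function('v')(g) = Mul(6, g) (Function('v')(g) = Mul(Rational(-6, 5), Mul(-5, g)) = Mul(6, g))
Pow(Mul(Function('v')(K), Pow(9, -1)), 4) = Pow(Mul(Mul(6, 0), Pow(9, -1)), 4) = Pow(Mul(0, Rational(1, 9)), 4) = Pow(0, 4) = 0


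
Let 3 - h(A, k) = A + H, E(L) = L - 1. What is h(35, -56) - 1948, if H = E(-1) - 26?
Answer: -1952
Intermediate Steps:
E(L) = -1 + L
H = -28 (H = (-1 - 1) - 26 = -2 - 26 = -28)
h(A, k) = 31 - A (h(A, k) = 3 - (A - 28) = 3 - (-28 + A) = 3 + (28 - A) = 31 - A)
h(35, -56) - 1948 = (31 - 1*35) - 1948 = (31 - 35) - 1948 = -4 - 1948 = -1952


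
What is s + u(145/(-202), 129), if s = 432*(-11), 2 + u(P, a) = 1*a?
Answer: -4625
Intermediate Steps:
u(P, a) = -2 + a (u(P, a) = -2 + 1*a = -2 + a)
s = -4752
s + u(145/(-202), 129) = -4752 + (-2 + 129) = -4752 + 127 = -4625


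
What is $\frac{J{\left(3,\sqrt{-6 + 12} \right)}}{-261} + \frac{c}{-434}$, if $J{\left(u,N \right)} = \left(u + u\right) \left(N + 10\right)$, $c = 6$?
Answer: $- \frac{4601}{18879} - \frac{2 \sqrt{6}}{87} \approx -0.30002$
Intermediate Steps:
$J{\left(u,N \right)} = 2 u \left(10 + N\right)$
$\frac{J{\left(3,\sqrt{-6 + 12} \right)}}{-261} + \frac{c}{-434} = \frac{2 \cdot 3 \left(10 + \sqrt{-6 + 12}\right)}{-261} + \frac{6}{-434} = 2 \cdot 3 \left(10 + \sqrt{6}\right) \left(- \frac{1}{261}\right) + 6 \left(- \frac{1}{434}\right) = \left(60 + 6 \sqrt{6}\right) \left(- \frac{1}{261}\right) - \frac{3}{217} = \left(- \frac{20}{87} - \frac{2 \sqrt{6}}{87}\right) - \frac{3}{217} = - \frac{4601}{18879} - \frac{2 \sqrt{6}}{87}$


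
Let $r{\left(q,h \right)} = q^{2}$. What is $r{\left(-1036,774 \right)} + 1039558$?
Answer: $2112854$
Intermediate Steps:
$r{\left(-1036,774 \right)} + 1039558 = \left(-1036\right)^{2} + 1039558 = 1073296 + 1039558 = 2112854$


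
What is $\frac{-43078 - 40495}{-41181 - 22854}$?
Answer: $\frac{83573}{64035} \approx 1.3051$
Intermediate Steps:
$\frac{-43078 - 40495}{-41181 - 22854} = - \frac{83573}{-64035} = \left(-83573\right) \left(- \frac{1}{64035}\right) = \frac{83573}{64035}$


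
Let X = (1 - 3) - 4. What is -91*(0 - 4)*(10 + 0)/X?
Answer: -1820/3 ≈ -606.67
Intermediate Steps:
X = -6 (X = -2 - 4 = -6)
-91*(0 - 4)*(10 + 0)/X = -91*(0 - 4)*(10 + 0)/(-6) = -91*(-4*10)*(-1)/6 = -(-3640)*(-1)/6 = -91*20/3 = -1820/3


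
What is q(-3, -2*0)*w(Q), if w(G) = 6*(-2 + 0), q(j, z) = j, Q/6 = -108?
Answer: 36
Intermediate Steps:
Q = -648 (Q = 6*(-108) = -648)
w(G) = -12 (w(G) = 6*(-2) = -12)
q(-3, -2*0)*w(Q) = -3*(-12) = 36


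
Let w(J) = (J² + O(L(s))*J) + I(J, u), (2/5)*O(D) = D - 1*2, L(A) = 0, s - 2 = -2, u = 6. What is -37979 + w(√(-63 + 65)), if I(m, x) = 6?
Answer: -37971 - 5*√2 ≈ -37978.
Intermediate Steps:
s = 0 (s = 2 - 2 = 0)
O(D) = -5 + 5*D/2 (O(D) = 5*(D - 1*2)/2 = 5*(D - 2)/2 = 5*(-2 + D)/2 = -5 + 5*D/2)
w(J) = 6 + J² - 5*J (w(J) = (J² + (-5 + (5/2)*0)*J) + 6 = (J² + (-5 + 0)*J) + 6 = (J² - 5*J) + 6 = 6 + J² - 5*J)
-37979 + w(√(-63 + 65)) = -37979 + (6 + (√(-63 + 65))² - 5*√(-63 + 65)) = -37979 + (6 + (√2)² - 5*√2) = -37979 + (6 + 2 - 5*√2) = -37979 + (8 - 5*√2) = -37971 - 5*√2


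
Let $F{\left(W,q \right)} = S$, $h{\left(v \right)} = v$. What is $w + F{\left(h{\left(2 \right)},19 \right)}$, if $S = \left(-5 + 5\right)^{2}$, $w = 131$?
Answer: $131$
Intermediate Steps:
$S = 0$ ($S = 0^{2} = 0$)
$F{\left(W,q \right)} = 0$
$w + F{\left(h{\left(2 \right)},19 \right)} = 131 + 0 = 131$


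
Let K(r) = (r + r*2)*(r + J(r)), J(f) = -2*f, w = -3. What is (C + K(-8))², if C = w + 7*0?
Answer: 38025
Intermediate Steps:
C = -3 (C = -3 + 7*0 = -3 + 0 = -3)
K(r) = -3*r² (K(r) = (r + r*2)*(r - 2*r) = (r + 2*r)*(-r) = (3*r)*(-r) = -3*r²)
(C + K(-8))² = (-3 - 3*(-8)²)² = (-3 - 3*64)² = (-3 - 192)² = (-195)² = 38025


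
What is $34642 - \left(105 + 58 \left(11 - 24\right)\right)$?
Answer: $35291$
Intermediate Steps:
$34642 - \left(105 + 58 \left(11 - 24\right)\right) = 34642 - \left(105 + 58 \left(-13\right)\right) = 34642 - \left(105 - 754\right) = 34642 - -649 = 34642 + 649 = 35291$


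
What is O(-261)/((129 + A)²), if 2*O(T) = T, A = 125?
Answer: -261/129032 ≈ -0.0020228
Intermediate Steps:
O(T) = T/2
O(-261)/((129 + A)²) = ((½)*(-261))/((129 + 125)²) = -261/(2*(254²)) = -261/2/64516 = -261/2*1/64516 = -261/129032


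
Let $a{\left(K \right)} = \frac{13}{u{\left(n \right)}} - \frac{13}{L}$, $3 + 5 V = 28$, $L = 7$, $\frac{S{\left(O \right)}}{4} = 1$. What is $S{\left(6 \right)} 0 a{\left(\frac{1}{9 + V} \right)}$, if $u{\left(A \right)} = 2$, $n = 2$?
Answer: $0$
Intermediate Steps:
$S{\left(O \right)} = 4$ ($S{\left(O \right)} = 4 \cdot 1 = 4$)
$V = 5$ ($V = - \frac{3}{5} + \frac{1}{5} \cdot 28 = - \frac{3}{5} + \frac{28}{5} = 5$)
$a{\left(K \right)} = \frac{65}{14}$ ($a{\left(K \right)} = \frac{13}{2} - \frac{13}{7} = \frac{65}{14}$)
$S{\left(6 \right)} 0 a{\left(\frac{1}{9 + V} \right)} = 4 \cdot 0 \cdot \frac{65}{14} = 0 \cdot \frac{65}{14} = 0$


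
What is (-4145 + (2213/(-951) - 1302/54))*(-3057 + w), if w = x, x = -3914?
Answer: 82962658723/2853 ≈ 2.9079e+7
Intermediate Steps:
w = -3914
(-4145 + (2213/(-951) - 1302/54))*(-3057 + w) = (-4145 + (2213/(-951) - 1302/54))*(-3057 - 3914) = (-4145 + (2213*(-1/951) - 1302*1/54))*(-6971) = (-4145 + (-2213/951 - 217/9))*(-6971) = (-4145 - 75428/2853)*(-6971) = -11901113/2853*(-6971) = 82962658723/2853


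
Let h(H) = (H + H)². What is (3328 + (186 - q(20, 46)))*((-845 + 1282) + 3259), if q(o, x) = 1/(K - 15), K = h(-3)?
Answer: 12987568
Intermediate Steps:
h(H) = 4*H² (h(H) = (2*H)² = 4*H²)
K = 36 (K = 4*(-3)² = 4*9 = 36)
q(o, x) = 1/21 (q(o, x) = 1/(36 - 15) = 1/21)
(3328 + (186 - q(20, 46)))*((-845 + 1282) + 3259) = (3328 + (186 - 1*1/21))*((-845 + 1282) + 3259) = (3328 + (186 - 1/21))*(437 + 3259) = (3328 + 3905/21)*3696 = (73793/21)*3696 = 12987568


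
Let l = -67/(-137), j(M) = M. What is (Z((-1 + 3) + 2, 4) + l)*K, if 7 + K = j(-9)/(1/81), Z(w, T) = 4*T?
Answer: -1662624/137 ≈ -12136.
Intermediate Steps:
l = 67/137 (l = -67*(-1/137) = 67/137 ≈ 0.48905)
K = -736 (K = -7 - 9/(1/81) = -7 - 9/1/81 = -7 - 9*81 = -7 - 729 = -736)
(Z((-1 + 3) + 2, 4) + l)*K = (4*4 + 67/137)*(-736) = (16 + 67/137)*(-736) = (2259/137)*(-736) = -1662624/137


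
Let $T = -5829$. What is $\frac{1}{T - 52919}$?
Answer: $- \frac{1}{58748} \approx -1.7022 \cdot 10^{-5}$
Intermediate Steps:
$\frac{1}{T - 52919} = \frac{1}{-5829 - 52919} = \frac{1}{-58748} = - \frac{1}{58748}$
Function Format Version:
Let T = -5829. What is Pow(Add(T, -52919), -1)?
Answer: Rational(-1, 58748) ≈ -1.7022e-5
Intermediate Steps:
Pow(Add(T, -52919), -1) = Pow(Add(-5829, -52919), -1) = Pow(-58748, -1) = Rational(-1, 58748)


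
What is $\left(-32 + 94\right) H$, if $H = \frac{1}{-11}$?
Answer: $- \frac{62}{11} \approx -5.6364$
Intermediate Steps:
$H = - \frac{1}{11} \approx -0.090909$
$\left(-32 + 94\right) H = \left(-32 + 94\right) \left(- \frac{1}{11}\right) = 62 \left(- \frac{1}{11}\right) = - \frac{62}{11}$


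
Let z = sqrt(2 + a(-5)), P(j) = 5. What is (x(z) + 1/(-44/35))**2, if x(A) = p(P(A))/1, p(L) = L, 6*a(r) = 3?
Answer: 34225/1936 ≈ 17.678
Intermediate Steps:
a(r) = 1/2 (a(r) = (1/6)*3 = 1/2)
z = sqrt(10)/2 (z = sqrt(2 + 1/2) = sqrt(5/2) = sqrt(10)/2 ≈ 1.5811)
x(A) = 5 (x(A) = 5/1 = 5*1 = 5)
(x(z) + 1/(-44/35))**2 = (5 + 1/(-44/35))**2 = (5 - 35/44)**2 = (185/44)**2 = 34225/1936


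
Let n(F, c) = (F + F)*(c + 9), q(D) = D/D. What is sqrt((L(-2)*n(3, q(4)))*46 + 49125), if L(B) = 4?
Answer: 3*sqrt(6685) ≈ 245.29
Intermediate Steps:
q(D) = 1
n(F, c) = 2*F*(9 + c) (n(F, c) = (2*F)*(9 + c) = 2*F*(9 + c))
sqrt((L(-2)*n(3, q(4)))*46 + 49125) = sqrt((4*(2*3*(9 + 1)))*46 + 49125) = sqrt((4*(2*3*10))*46 + 49125) = sqrt((4*60)*46 + 49125) = sqrt(240*46 + 49125) = sqrt(11040 + 49125) = sqrt(60165) = 3*sqrt(6685)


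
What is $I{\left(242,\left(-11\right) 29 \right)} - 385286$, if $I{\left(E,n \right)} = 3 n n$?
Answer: $-80003$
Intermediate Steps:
$I{\left(E,n \right)} = 3 n^{2}$
$I{\left(242,\left(-11\right) 29 \right)} - 385286 = 3 \left(\left(-11\right) 29\right)^{2} - 385286 = 3 \left(-319\right)^{2} - 385286 = 3 \cdot 101761 - 385286 = 305283 - 385286 = -80003$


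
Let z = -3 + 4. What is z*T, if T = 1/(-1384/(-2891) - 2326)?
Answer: -2891/6723082 ≈ -0.00043001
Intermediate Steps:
z = 1
T = -2891/6723082 (T = 1/(-1384*(-1/2891) - 2326) = 1/(1384/2891 - 2326) = 1/(-6723082/2891) = -2891/6723082 ≈ -0.00043001)
z*T = 1*(-2891/6723082) = -2891/6723082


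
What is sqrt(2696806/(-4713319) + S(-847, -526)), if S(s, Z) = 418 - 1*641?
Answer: I*sqrt(4966739754013817)/4713319 ≈ 14.952*I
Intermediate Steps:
S(s, Z) = -223 (S(s, Z) = 418 - 641 = -223)
sqrt(2696806/(-4713319) + S(-847, -526)) = sqrt(2696806/(-4713319) - 223) = sqrt(2696806*(-1/4713319) - 223) = sqrt(-2696806/4713319 - 223) = sqrt(-1053766943/4713319) = I*sqrt(4966739754013817)/4713319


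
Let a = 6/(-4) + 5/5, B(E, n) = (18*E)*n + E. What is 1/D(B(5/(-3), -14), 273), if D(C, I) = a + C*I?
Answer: 2/228409 ≈ 8.7562e-6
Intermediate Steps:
B(E, n) = E + 18*E*n (B(E, n) = 18*E*n + E = E + 18*E*n)
a = -½ (a = 6*(-¼) + 5*(⅕) = -3/2 + 1 = -½ ≈ -0.50000)
D(C, I) = -½ + C*I
1/D(B(5/(-3), -14), 273) = 1/(-½ + ((5/(-3))*(1 + 18*(-14)))*273) = 1/(-½ + ((5*(-⅓))*(1 - 252))*273) = 1/(-½ - 5/3*(-251)*273) = 1/(-½ + (1255/3)*273) = 1/(-½ + 114205) = 1/(228409/2) = 2/228409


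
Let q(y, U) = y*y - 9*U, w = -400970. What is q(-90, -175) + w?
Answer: -391295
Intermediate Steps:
q(y, U) = y² - 9*U
q(-90, -175) + w = ((-90)² - 9*(-175)) - 400970 = (8100 + 1575) - 400970 = 9675 - 400970 = -391295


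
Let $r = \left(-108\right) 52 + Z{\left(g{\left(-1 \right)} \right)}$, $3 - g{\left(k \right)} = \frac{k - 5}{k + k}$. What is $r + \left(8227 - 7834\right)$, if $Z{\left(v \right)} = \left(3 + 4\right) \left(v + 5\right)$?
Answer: $-5188$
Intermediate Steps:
$g{\left(k \right)} = 3 - \frac{-5 + k}{2 k}$ ($g{\left(k \right)} = 3 - \frac{k - 5}{k + k} = 3 - \frac{-5 + k}{2 k}$)
$Z{\left(v \right)} = 35 + 7 v$ ($Z{\left(v \right)} = 7 \left(5 + v\right) = 35 + 7 v$)
$r = -5581$ ($r = \left(-108\right) 52 + \left(35 + 7 \frac{5 \left(1 - 1\right)}{2 \left(-1\right)}\right) = -5616 + \left(35 + 7 \cdot \frac{5}{2} \left(-1\right) 0\right) = -5616 + \left(35 + 7 \cdot 0\right) = -5616 + \left(35 + 0\right) = -5616 + 35 = -5581$)
$r + \left(8227 - 7834\right) = -5581 + \left(8227 - 7834\right) = -5581 + 393 = -5188$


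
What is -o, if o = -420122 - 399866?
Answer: 819988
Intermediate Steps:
o = -819988
-o = -1*(-819988) = 819988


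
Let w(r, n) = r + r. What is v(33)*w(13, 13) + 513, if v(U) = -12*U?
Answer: -9783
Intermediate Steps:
w(r, n) = 2*r
v(33)*w(13, 13) + 513 = (-12*33)*(2*13) + 513 = -396*26 + 513 = -10296 + 513 = -9783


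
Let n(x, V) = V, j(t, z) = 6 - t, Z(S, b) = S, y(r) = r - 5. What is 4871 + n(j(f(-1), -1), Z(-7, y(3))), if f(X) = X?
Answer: 4864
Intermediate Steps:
y(r) = -5 + r
4871 + n(j(f(-1), -1), Z(-7, y(3))) = 4871 - 7 = 4864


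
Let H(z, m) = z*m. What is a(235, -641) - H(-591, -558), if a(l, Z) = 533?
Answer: -329245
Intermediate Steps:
H(z, m) = m*z
a(235, -641) - H(-591, -558) = 533 - (-558)*(-591) = 533 - 1*329778 = 533 - 329778 = -329245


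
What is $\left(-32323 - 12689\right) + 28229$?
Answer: $-16783$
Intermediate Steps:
$\left(-32323 - 12689\right) + 28229 = -45012 + 28229 = -16783$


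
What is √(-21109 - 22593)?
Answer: I*√43702 ≈ 209.05*I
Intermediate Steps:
√(-21109 - 22593) = √(-43702) = I*√43702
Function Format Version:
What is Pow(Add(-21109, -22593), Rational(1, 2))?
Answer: Mul(I, Pow(43702, Rational(1, 2))) ≈ Mul(209.05, I)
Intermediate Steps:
Pow(Add(-21109, -22593), Rational(1, 2)) = Pow(-43702, Rational(1, 2)) = Mul(I, Pow(43702, Rational(1, 2)))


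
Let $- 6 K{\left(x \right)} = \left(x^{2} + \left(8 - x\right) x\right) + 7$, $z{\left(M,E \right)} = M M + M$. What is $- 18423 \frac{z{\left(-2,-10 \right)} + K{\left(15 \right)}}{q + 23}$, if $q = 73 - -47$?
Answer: $\frac{706215}{286} \approx 2469.3$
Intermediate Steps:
$z{\left(M,E \right)} = M + M^{2}$ ($z{\left(M,E \right)} = M^{2} + M = M + M^{2}$)
$K{\left(x \right)} = - \frac{7}{6} - \frac{x^{2}}{6} - \frac{x \left(8 - x\right)}{6}$ ($K{\left(x \right)} = - \frac{\left(x^{2} + \left(8 - x\right) x\right) + 7}{6} = - \frac{\left(x^{2} + x \left(8 - x\right)\right) + 7}{6} = - \frac{7 + x^{2} + x \left(8 - x\right)}{6} = - \frac{7}{6} - \frac{x^{2}}{6} - \frac{x \left(8 - x\right)}{6}$)
$q = 120$ ($q = 73 + 47 = 120$)
$- 18423 \frac{z{\left(-2,-10 \right)} + K{\left(15 \right)}}{q + 23} = - 18423 \frac{- 2 \left(1 - 2\right) - \frac{127}{6}}{120 + 23} = - 18423 \frac{\left(-2\right) \left(-1\right) - \frac{127}{6}}{143} = - 18423 \left(2 - \frac{127}{6}\right) \frac{1}{143} = - 18423 \left(\left(- \frac{115}{6}\right) \frac{1}{143}\right) = \left(-18423\right) \left(- \frac{115}{858}\right) = \frac{706215}{286}$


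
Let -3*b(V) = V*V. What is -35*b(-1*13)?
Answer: 5915/3 ≈ 1971.7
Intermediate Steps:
b(V) = -V²/3 (b(V) = -V*V/3 = -V²/3)
-35*b(-1*13) = -(-35)*(-1*13)²/3 = -(-35)*(-13)²/3 = -(-35)*169/3 = -35*(-169/3) = 5915/3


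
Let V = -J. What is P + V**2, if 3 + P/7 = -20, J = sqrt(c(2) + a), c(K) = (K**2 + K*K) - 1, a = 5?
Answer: -149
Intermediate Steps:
c(K) = -1 + 2*K**2 (c(K) = (K**2 + K**2) - 1 = 2*K**2 - 1 = -1 + 2*K**2)
J = 2*sqrt(3) (J = sqrt((-1 + 2*2**2) + 5) = sqrt((-1 + 2*4) + 5) = sqrt((-1 + 8) + 5) = sqrt(7 + 5) = sqrt(12) = 2*sqrt(3) ≈ 3.4641)
V = -2*sqrt(3) ≈ -3.4641
P = -161 (P = -21 + 7*(-20) = -21 - 140 = -161)
P + V**2 = -161 + (-2*sqrt(3))**2 = -161 + 12 = -149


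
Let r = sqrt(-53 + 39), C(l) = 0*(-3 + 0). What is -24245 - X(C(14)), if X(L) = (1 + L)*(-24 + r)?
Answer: -24221 - I*sqrt(14) ≈ -24221.0 - 3.7417*I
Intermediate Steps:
C(l) = 0 (C(l) = 0*(-3) = 0)
r = I*sqrt(14) (r = sqrt(-14) = I*sqrt(14) ≈ 3.7417*I)
X(L) = (1 + L)*(-24 + I*sqrt(14))
-24245 - X(C(14)) = -24245 - (-24 - 24*0 + I*sqrt(14) + I*0*sqrt(14)) = -24245 - (-24 + 0 + I*sqrt(14) + 0) = -24245 - (-24 + I*sqrt(14)) = -24245 + (24 - I*sqrt(14)) = -24221 - I*sqrt(14)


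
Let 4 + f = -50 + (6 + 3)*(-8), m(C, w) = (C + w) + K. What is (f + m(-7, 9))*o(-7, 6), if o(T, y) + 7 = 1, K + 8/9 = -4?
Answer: 2320/3 ≈ 773.33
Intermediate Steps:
K = -44/9 (K = -8/9 - 4 = -44/9 ≈ -4.8889)
m(C, w) = -44/9 + C + w (m(C, w) = (C + w) - 44/9 = -44/9 + C + w)
o(T, y) = -6 (o(T, y) = -7 + 1 = -6)
f = -126 (f = -4 + (-50 + (6 + 3)*(-8)) = -4 + (-50 + 9*(-8)) = -4 + (-50 - 72) = -4 - 122 = -126)
(f + m(-7, 9))*o(-7, 6) = (-126 + (-44/9 - 7 + 9))*(-6) = (-126 - 26/9)*(-6) = -1160/9*(-6) = 2320/3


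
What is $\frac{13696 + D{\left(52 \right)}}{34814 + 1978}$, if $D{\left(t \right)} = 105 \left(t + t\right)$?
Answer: $\frac{3077}{4599} \approx 0.66906$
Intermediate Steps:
$D{\left(t \right)} = 210 t$ ($D{\left(t \right)} = 105 \cdot 2 t = 210 t$)
$\frac{13696 + D{\left(52 \right)}}{34814 + 1978} = \frac{13696 + 210 \cdot 52}{34814 + 1978} = \frac{13696 + 10920}{36792} = 24616 \cdot \frac{1}{36792} = \frac{3077}{4599}$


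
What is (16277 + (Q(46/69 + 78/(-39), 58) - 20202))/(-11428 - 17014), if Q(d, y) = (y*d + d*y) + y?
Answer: 12065/85326 ≈ 0.14140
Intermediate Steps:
Q(d, y) = y + 2*d*y (Q(d, y) = (d*y + d*y) + y = 2*d*y + y = y + 2*d*y)
(16277 + (Q(46/69 + 78/(-39), 58) - 20202))/(-11428 - 17014) = (16277 + (58*(1 + 2*(46/69 + 78/(-39))) - 20202))/(-11428 - 17014) = (16277 + (58*(1 + 2*(46*(1/69) + 78*(-1/39))) - 20202))/(-28442) = (16277 + (58*(1 + 2*(⅔ - 2)) - 20202))*(-1/28442) = (16277 + (58*(1 + 2*(-4/3)) - 20202))*(-1/28442) = (16277 + (58*(1 - 8/3) - 20202))*(-1/28442) = (16277 + (58*(-5/3) - 20202))*(-1/28442) = (16277 + (-290/3 - 20202))*(-1/28442) = (16277 - 60896/3)*(-1/28442) = -12065/3*(-1/28442) = 12065/85326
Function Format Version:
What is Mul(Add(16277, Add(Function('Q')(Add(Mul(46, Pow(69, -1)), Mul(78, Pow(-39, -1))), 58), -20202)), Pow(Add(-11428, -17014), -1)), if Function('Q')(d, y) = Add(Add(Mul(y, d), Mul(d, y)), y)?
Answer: Rational(12065, 85326) ≈ 0.14140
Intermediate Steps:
Function('Q')(d, y) = Add(y, Mul(2, d, y)) (Function('Q')(d, y) = Add(Add(Mul(d, y), Mul(d, y)), y) = Add(Mul(2, d, y), y) = Add(y, Mul(2, d, y)))
Mul(Add(16277, Add(Function('Q')(Add(Mul(46, Pow(69, -1)), Mul(78, Pow(-39, -1))), 58), -20202)), Pow(Add(-11428, -17014), -1)) = Mul(Add(16277, Add(Mul(58, Add(1, Mul(2, Add(Mul(46, Pow(69, -1)), Mul(78, Pow(-39, -1)))))), -20202)), Pow(Add(-11428, -17014), -1)) = Mul(Add(16277, Add(Mul(58, Add(1, Mul(2, Add(Mul(46, Rational(1, 69)), Mul(78, Rational(-1, 39)))))), -20202)), Pow(-28442, -1)) = Mul(Add(16277, Add(Mul(58, Add(1, Mul(2, Add(Rational(2, 3), -2)))), -20202)), Rational(-1, 28442)) = Mul(Add(16277, Add(Mul(58, Add(1, Mul(2, Rational(-4, 3)))), -20202)), Rational(-1, 28442)) = Mul(Add(16277, Add(Mul(58, Add(1, Rational(-8, 3))), -20202)), Rational(-1, 28442)) = Mul(Add(16277, Add(Mul(58, Rational(-5, 3)), -20202)), Rational(-1, 28442)) = Mul(Add(16277, Add(Rational(-290, 3), -20202)), Rational(-1, 28442)) = Mul(Add(16277, Rational(-60896, 3)), Rational(-1, 28442)) = Mul(Rational(-12065, 3), Rational(-1, 28442)) = Rational(12065, 85326)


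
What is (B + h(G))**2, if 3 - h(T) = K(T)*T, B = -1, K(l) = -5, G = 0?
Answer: 4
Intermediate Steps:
h(T) = 3 + 5*T (h(T) = 3 - (-5)*T = 3 + 5*T)
(B + h(G))**2 = (-1 + (3 + 5*0))**2 = (-1 + (3 + 0))**2 = (-1 + 3)**2 = 2**2 = 4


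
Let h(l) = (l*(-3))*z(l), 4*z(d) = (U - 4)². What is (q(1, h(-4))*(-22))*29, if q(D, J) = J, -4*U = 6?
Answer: -115797/2 ≈ -57899.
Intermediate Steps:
U = -3/2 (U = -¼*6 = -3/2 ≈ -1.5000)
z(d) = 121/16 (z(d) = (-3/2 - 4)²/4 = (-11/2)²/4 = (¼)*(121/4) = 121/16)
h(l) = -363*l/16 (h(l) = (l*(-3))*(121/16) = -3*l*(121/16) = -363*l/16)
(q(1, h(-4))*(-22))*29 = (-363/16*(-4)*(-22))*29 = ((363/4)*(-22))*29 = -3993/2*29 = -115797/2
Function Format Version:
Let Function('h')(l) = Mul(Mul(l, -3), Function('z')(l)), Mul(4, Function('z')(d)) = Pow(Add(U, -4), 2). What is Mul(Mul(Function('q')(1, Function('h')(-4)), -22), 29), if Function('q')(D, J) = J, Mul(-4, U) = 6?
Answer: Rational(-115797, 2) ≈ -57899.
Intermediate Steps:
U = Rational(-3, 2) (U = Mul(Rational(-1, 4), 6) = Rational(-3, 2) ≈ -1.5000)
Function('z')(d) = Rational(121, 16) (Function('z')(d) = Mul(Rational(1, 4), Pow(Add(Rational(-3, 2), -4), 2)) = Mul(Rational(1, 4), Pow(Rational(-11, 2), 2)) = Mul(Rational(1, 4), Rational(121, 4)) = Rational(121, 16))
Function('h')(l) = Mul(Rational(-363, 16), l) (Function('h')(l) = Mul(Mul(l, -3), Rational(121, 16)) = Mul(Mul(-3, l), Rational(121, 16)) = Mul(Rational(-363, 16), l))
Mul(Mul(Function('q')(1, Function('h')(-4)), -22), 29) = Mul(Mul(Mul(Rational(-363, 16), -4), -22), 29) = Mul(Mul(Rational(363, 4), -22), 29) = Mul(Rational(-3993, 2), 29) = Rational(-115797, 2)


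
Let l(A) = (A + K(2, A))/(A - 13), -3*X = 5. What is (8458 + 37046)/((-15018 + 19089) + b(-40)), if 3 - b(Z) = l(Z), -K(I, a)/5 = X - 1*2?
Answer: 7235136/647701 ≈ 11.170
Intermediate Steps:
X = -5/3 (X = -⅓*5 = -5/3 ≈ -1.6667)
K(I, a) = 55/3 (K(I, a) = -5*(-5/3 - 1*2) = -5*(-5/3 - 2) = -5*(-11/3) = 55/3)
l(A) = (55/3 + A)/(-13 + A) (l(A) = (A + 55/3)/(A - 13) = (55/3 + A)/(-13 + A))
b(Z) = 3 - (55/3 + Z)/(-13 + Z)
(8458 + 37046)/((-15018 + 19089) + b(-40)) = (8458 + 37046)/((-15018 + 19089) + 2*(-86 + 3*(-40))/(3*(-13 - 40))) = 45504/(4071 + (⅔)*(-86 - 120)/(-53)) = 45504/(4071 + (⅔)*(-1/53)*(-206)) = 45504/(4071 + 412/159) = 45504/(647701/159) = 45504*(159/647701) = 7235136/647701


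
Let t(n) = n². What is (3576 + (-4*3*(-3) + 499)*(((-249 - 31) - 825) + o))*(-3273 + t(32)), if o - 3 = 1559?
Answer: -557911679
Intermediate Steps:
o = 1562 (o = 3 + 1559 = 1562)
(3576 + (-4*3*(-3) + 499)*(((-249 - 31) - 825) + o))*(-3273 + t(32)) = (3576 + (-4*3*(-3) + 499)*(((-249 - 31) - 825) + 1562))*(-3273 + 32²) = (3576 + (-12*(-3) + 499)*((-280 - 825) + 1562))*(-3273 + 1024) = (3576 + (36 + 499)*(-1105 + 1562))*(-2249) = (3576 + 535*457)*(-2249) = (3576 + 244495)*(-2249) = 248071*(-2249) = -557911679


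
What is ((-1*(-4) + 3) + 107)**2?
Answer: 12996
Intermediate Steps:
((-1*(-4) + 3) + 107)**2 = ((4 + 3) + 107)**2 = (7 + 107)**2 = 114**2 = 12996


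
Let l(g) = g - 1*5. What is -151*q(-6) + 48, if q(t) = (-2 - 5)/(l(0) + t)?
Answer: -529/11 ≈ -48.091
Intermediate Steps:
l(g) = -5 + g (l(g) = g - 5 = -5 + g)
q(t) = -7/(-5 + t) (q(t) = (-2 - 5)/((-5 + 0) + t) = -7/(-5 + t))
-151*q(-6) + 48 = -(-1057)/(-5 - 6) + 48 = -(-1057)/(-11) + 48 = -(-1057)*(-1)/11 + 48 = -151*7/11 + 48 = -1057/11 + 48 = -529/11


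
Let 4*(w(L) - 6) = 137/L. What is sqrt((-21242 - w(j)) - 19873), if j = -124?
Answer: I*sqrt(632272249)/124 ≈ 202.78*I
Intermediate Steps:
w(L) = 6 + 137/(4*L) (w(L) = 6 + (137/L)/4 = 6 + 137/(4*L))
sqrt((-21242 - w(j)) - 19873) = sqrt((-21242 - (6 + (137/4)/(-124))) - 19873) = sqrt((-21242 - (6 + (137/4)*(-1/124))) - 19873) = sqrt((-21242 - (6 - 137/496)) - 19873) = sqrt((-21242 - 1*2839/496) - 19873) = sqrt((-21242 - 2839/496) - 19873) = sqrt(-10538871/496 - 19873) = sqrt(-20395879/496) = I*sqrt(632272249)/124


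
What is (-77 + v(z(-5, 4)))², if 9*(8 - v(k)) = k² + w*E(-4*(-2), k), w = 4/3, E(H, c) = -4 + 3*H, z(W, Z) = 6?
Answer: 4206601/729 ≈ 5770.4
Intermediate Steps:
w = 4/3 (w = 4*(⅓) = 4/3 ≈ 1.3333)
v(k) = 136/27 - k²/9 (v(k) = 8 - (k² + 4*(-4 + 3*(-4*(-2)))/3)/9 = 8 - (k² + 4*(-4 + 3*8)/3)/9 = 8 - (k² + 4*(-4 + 24)/3)/9 = 8 - (k² + (4/3)*20)/9 = 8 - (k² + 80/3)/9 = 8 - (80/3 + k²)/9 = 8 + (-80/27 - k²/9) = 136/27 - k²/9)
(-77 + v(z(-5, 4)))² = (-77 + (136/27 - ⅑*6²))² = (-77 + (136/27 - ⅑*36))² = (-77 + (136/27 - 4))² = (-77 + 28/27)² = (-2051/27)² = 4206601/729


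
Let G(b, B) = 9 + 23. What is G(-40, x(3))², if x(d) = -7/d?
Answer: 1024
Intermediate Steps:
G(b, B) = 32
G(-40, x(3))² = 32² = 1024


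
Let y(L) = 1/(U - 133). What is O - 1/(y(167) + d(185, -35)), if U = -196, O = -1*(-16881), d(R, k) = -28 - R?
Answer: 1182987047/70078 ≈ 16881.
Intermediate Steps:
O = 16881
y(L) = -1/329 (y(L) = 1/(-196 - 133) = 1/(-329) = -1/329)
O - 1/(y(167) + d(185, -35)) = 16881 - 1/(-1/329 + (-28 - 1*185)) = 16881 - 1/(-1/329 + (-28 - 185)) = 16881 - 1/(-1/329 - 213) = 16881 - 1/(-70078/329) = 16881 - 1*(-329/70078) = 16881 + 329/70078 = 1182987047/70078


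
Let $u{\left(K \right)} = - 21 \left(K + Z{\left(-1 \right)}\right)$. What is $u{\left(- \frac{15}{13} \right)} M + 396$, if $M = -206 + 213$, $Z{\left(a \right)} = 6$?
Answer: $- \frac{4113}{13} \approx -316.38$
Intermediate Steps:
$M = 7$
$u{\left(K \right)} = -126 - 21 K$ ($u{\left(K \right)} = - 21 \left(K + 6\right) = - 21 \left(6 + K\right) = -126 - 21 K$)
$u{\left(- \frac{15}{13} \right)} M + 396 = \left(-126 - 21 \left(- \frac{15}{13}\right)\right) 7 + 396 = \left(-126 - 21 \left(\left(-15\right) \frac{1}{13}\right)\right) 7 + 396 = \left(-126 - - \frac{315}{13}\right) 7 + 396 = \left(-126 + \frac{315}{13}\right) 7 + 396 = \left(- \frac{1323}{13}\right) 7 + 396 = - \frac{9261}{13} + 396 = - \frac{4113}{13}$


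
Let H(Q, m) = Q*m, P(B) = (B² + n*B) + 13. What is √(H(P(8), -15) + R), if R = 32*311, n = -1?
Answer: √8917 ≈ 94.430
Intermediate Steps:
R = 9952
P(B) = 13 + B² - B (P(B) = (B² - B) + 13 = 13 + B² - B)
√(H(P(8), -15) + R) = √((13 + 8² - 1*8)*(-15) + 9952) = √((13 + 64 - 8)*(-15) + 9952) = √(69*(-15) + 9952) = √(-1035 + 9952) = √8917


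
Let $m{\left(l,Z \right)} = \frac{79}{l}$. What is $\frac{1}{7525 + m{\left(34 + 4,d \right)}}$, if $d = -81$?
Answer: $\frac{38}{286029} \approx 0.00013285$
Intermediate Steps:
$\frac{1}{7525 + m{\left(34 + 4,d \right)}} = \frac{1}{7525 + \frac{79}{34 + 4}} = \frac{1}{7525 + \frac{79}{38}} = \frac{1}{\frac{286029}{38}} = \frac{38}{286029}$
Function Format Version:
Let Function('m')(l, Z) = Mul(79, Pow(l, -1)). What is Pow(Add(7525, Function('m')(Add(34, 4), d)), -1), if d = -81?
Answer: Rational(38, 286029) ≈ 0.00013285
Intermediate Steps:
Pow(Add(7525, Function('m')(Add(34, 4), d)), -1) = Pow(Add(7525, Mul(79, Pow(Add(34, 4), -1))), -1) = Pow(Add(7525, Mul(79, Pow(38, -1))), -1) = Pow(Add(7525, Mul(79, Rational(1, 38))), -1) = Pow(Add(7525, Rational(79, 38)), -1) = Pow(Rational(286029, 38), -1) = Rational(38, 286029)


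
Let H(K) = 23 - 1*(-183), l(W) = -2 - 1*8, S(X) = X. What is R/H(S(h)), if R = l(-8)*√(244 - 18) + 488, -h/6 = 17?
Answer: 244/103 - 5*√226/103 ≈ 1.6392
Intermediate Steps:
h = -102 (h = -6*17 = -102)
l(W) = -10 (l(W) = -2 - 8 = -10)
H(K) = 206 (H(K) = 23 + 183 = 206)
R = 488 - 10*√226 (R = -10*√(244 - 18) + 488 = -10*√226 + 488 = 488 - 10*√226 ≈ 337.67)
R/H(S(h)) = (488 - 10*√226)/206 = (488 - 10*√226)*(1/206) = 244/103 - 5*√226/103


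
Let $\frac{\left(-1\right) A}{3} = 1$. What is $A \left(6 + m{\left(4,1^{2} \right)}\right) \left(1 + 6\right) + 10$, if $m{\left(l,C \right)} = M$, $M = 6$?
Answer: $-242$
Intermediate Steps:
$A = -3$ ($A = \left(-3\right) 1 = -3$)
$m{\left(l,C \right)} = 6$
$A \left(6 + m{\left(4,1^{2} \right)}\right) \left(1 + 6\right) + 10 = - 3 \left(6 + 6\right) \left(1 + 6\right) + 10 = - 3 \cdot 12 \cdot 7 + 10 = \left(-3\right) 84 + 10 = -252 + 10 = -242$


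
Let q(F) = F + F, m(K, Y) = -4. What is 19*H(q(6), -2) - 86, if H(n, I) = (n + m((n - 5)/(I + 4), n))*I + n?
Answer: -162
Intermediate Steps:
q(F) = 2*F
H(n, I) = n + I*(-4 + n) (H(n, I) = (n - 4)*I + n = (-4 + n)*I + n = I*(-4 + n) + n = n + I*(-4 + n))
19*H(q(6), -2) - 86 = 19*(2*6 - 4*(-2) - 4*6) - 86 = 19*(12 + 8 - 2*12) - 86 = 19*(12 + 8 - 24) - 86 = 19*(-4) - 86 = -76 - 86 = -162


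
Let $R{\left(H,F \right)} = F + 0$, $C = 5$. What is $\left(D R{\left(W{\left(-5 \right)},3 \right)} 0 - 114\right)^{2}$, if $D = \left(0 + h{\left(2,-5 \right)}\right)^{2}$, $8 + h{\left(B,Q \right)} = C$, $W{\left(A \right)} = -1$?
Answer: $12996$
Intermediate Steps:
$h{\left(B,Q \right)} = -3$ ($h{\left(B,Q \right)} = -8 + 5 = -3$)
$D = 9$ ($D = \left(0 - 3\right)^{2} = \left(-3\right)^{2} = 9$)
$R{\left(H,F \right)} = F$
$\left(D R{\left(W{\left(-5 \right)},3 \right)} 0 - 114\right)^{2} = \left(9 \cdot 3 \cdot 0 - 114\right)^{2} = \left(27 \cdot 0 - 114\right)^{2} = \left(0 - 114\right)^{2} = \left(-114\right)^{2} = 12996$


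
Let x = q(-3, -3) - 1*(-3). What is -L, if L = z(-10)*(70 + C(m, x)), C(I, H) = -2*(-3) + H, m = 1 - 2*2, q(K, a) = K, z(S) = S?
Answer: 760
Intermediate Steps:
m = -3 (m = 1 - 4 = -3)
x = 0 (x = -3 - 1*(-3) = -3 + 3 = 0)
C(I, H) = 6 + H
L = -760 (L = -10*(70 + (6 + 0)) = -10*(70 + 6) = -10*76 = -760)
-L = -1*(-760) = 760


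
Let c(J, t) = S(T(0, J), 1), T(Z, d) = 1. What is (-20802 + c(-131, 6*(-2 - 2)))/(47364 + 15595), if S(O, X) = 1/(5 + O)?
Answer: -124811/377754 ≈ -0.33040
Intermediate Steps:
c(J, t) = ⅙ (c(J, t) = 1/(5 + 1) = 1/6 = ⅙)
(-20802 + c(-131, 6*(-2 - 2)))/(47364 + 15595) = (-20802 + ⅙)/(47364 + 15595) = -124811/6/62959 = -124811/6*1/62959 = -124811/377754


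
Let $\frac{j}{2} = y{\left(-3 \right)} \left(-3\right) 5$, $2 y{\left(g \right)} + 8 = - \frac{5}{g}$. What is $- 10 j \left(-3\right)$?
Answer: $2850$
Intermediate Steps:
$y{\left(g \right)} = -4 - \frac{5}{2 g}$ ($y{\left(g \right)} = -4 + \frac{\left(-5\right) \frac{1}{g}}{2} = -4 - \frac{5}{2 g}$)
$j = 95$ ($j = 2 \left(-4 - \frac{5}{2 \left(-3\right)}\right) \left(-3\right) 5 = 2 \left(-4 - - \frac{5}{6}\right) \left(-3\right) 5 = 2 \left(-4 + \frac{5}{6}\right) \left(-3\right) 5 = 2 \left(- \frac{19}{6}\right) \left(-3\right) 5 = 2 \cdot \frac{19}{2} \cdot 5 = 2 \cdot \frac{95}{2} = 95$)
$- 10 j \left(-3\right) = \left(-10\right) 95 \left(-3\right) = \left(-950\right) \left(-3\right) = 2850$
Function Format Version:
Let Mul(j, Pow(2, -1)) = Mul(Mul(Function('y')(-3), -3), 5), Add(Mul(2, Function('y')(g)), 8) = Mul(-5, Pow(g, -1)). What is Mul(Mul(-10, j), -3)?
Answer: 2850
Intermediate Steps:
Function('y')(g) = Add(-4, Mul(Rational(-5, 2), Pow(g, -1))) (Function('y')(g) = Add(-4, Mul(Rational(1, 2), Mul(-5, Pow(g, -1)))) = Add(-4, Mul(Rational(-5, 2), Pow(g, -1))))
j = 95 (j = Mul(2, Mul(Mul(Add(-4, Mul(Rational(-5, 2), Pow(-3, -1))), -3), 5)) = Mul(2, Mul(Mul(Add(-4, Mul(Rational(-5, 2), Rational(-1, 3))), -3), 5)) = Mul(2, Mul(Mul(Add(-4, Rational(5, 6)), -3), 5)) = Mul(2, Mul(Mul(Rational(-19, 6), -3), 5)) = Mul(2, Mul(Rational(19, 2), 5)) = Mul(2, Rational(95, 2)) = 95)
Mul(Mul(-10, j), -3) = Mul(Mul(-10, 95), -3) = Mul(-950, -3) = 2850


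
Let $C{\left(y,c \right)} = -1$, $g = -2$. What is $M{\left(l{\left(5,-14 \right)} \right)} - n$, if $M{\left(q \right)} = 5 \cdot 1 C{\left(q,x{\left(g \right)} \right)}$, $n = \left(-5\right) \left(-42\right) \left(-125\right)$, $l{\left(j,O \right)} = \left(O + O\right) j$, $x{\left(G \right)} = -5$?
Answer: $26245$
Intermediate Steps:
$l{\left(j,O \right)} = 2 O j$
$n = -26250$ ($n = 210 \left(-125\right) = -26250$)
$M{\left(q \right)} = -5$ ($M{\left(q \right)} = 5 \cdot 1 \left(-1\right) = 5 \left(-1\right) = -5$)
$M{\left(l{\left(5,-14 \right)} \right)} - n = -5 - -26250 = -5 + 26250 = 26245$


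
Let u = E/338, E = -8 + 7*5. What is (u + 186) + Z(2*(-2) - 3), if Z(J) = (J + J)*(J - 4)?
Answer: 114947/338 ≈ 340.08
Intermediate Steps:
E = 27 (E = -8 + 35 = 27)
Z(J) = 2*J*(-4 + J) (Z(J) = (2*J)*(-4 + J) = 2*J*(-4 + J))
u = 27/338 ≈ 0.079882
(u + 186) + Z(2*(-2) - 3) = (27/338 + 186) + 2*(2*(-2) - 3)*(-4 + (2*(-2) - 3)) = 62895/338 + 2*(-4 - 3)*(-4 + (-4 - 3)) = 62895/338 + 2*(-7)*(-4 - 7) = 62895/338 + 2*(-7)*(-11) = 62895/338 + 154 = 114947/338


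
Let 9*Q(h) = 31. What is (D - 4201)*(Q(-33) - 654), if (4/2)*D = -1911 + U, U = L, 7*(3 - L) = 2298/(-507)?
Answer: 35703684610/10647 ≈ 3.3534e+6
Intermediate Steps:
Q(h) = 31/9 (Q(h) = (⅑)*31 = 31/9)
L = 4315/1183 (L = 3 - 2298/(7*(-507)) = 3 - 2298*(-1)/(7*507) = 3 - ⅐*(-766/169) = 3 + 766/1183 = 4315/1183 ≈ 3.6475)
U = 4315/1183 ≈ 3.6475
D = -1128199/1183 (D = (-1911 + 4315/1183)/2 = (½)*(-2256398/1183) = -1128199/1183 ≈ -953.68)
(D - 4201)*(Q(-33) - 654) = (-1128199/1183 - 4201)*(31/9 - 654) = -6097982/1183*(-5855/9) = 35703684610/10647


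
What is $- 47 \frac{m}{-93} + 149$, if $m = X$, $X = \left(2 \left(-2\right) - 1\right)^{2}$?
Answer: $\frac{15032}{93} \approx 161.63$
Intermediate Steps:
$X = 25$ ($X = \left(-4 - 1\right)^{2} = \left(-5\right)^{2} = 25$)
$m = 25$
$- 47 \frac{m}{-93} + 149 = - 47 \frac{25}{-93} + 149 = - 47 \cdot 25 \left(- \frac{1}{93}\right) + 149 = \left(-47\right) \left(- \frac{25}{93}\right) + 149 = \frac{1175}{93} + 149 = \frac{15032}{93}$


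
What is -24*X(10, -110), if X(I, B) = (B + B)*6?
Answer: 31680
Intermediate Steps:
X(I, B) = 12*B (X(I, B) = (2*B)*6 = 12*B)
-24*X(10, -110) = -288*(-110) = -24*(-1320) = 31680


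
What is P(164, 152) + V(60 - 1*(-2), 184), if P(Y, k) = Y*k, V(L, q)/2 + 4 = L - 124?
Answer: 24796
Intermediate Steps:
V(L, q) = -256 + 2*L (V(L, q) = -8 + 2*(L - 124) = -8 + 2*(-124 + L) = -8 + (-248 + 2*L) = -256 + 2*L)
P(164, 152) + V(60 - 1*(-2), 184) = 164*152 + (-256 + 2*(60 - 1*(-2))) = 24928 + (-256 + 2*(60 + 2)) = 24928 + (-256 + 2*62) = 24928 + (-256 + 124) = 24928 - 132 = 24796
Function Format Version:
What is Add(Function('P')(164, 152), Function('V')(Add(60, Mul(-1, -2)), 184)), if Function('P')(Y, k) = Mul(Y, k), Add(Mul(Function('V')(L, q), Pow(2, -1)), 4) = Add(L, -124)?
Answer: 24796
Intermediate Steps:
Function('V')(L, q) = Add(-256, Mul(2, L)) (Function('V')(L, q) = Add(-8, Mul(2, Add(L, -124))) = Add(-8, Mul(2, Add(-124, L))) = Add(-8, Add(-248, Mul(2, L))) = Add(-256, Mul(2, L)))
Add(Function('P')(164, 152), Function('V')(Add(60, Mul(-1, -2)), 184)) = Add(Mul(164, 152), Add(-256, Mul(2, Add(60, Mul(-1, -2))))) = Add(24928, Add(-256, Mul(2, Add(60, 2)))) = Add(24928, Add(-256, Mul(2, 62))) = Add(24928, Add(-256, 124)) = Add(24928, -132) = 24796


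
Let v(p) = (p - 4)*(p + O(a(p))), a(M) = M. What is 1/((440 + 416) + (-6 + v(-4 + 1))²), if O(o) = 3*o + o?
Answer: 1/10657 ≈ 9.3835e-5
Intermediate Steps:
O(o) = 4*o
v(p) = 5*p*(-4 + p) (v(p) = (p - 4)*(p + 4*p) = (-4 + p)*(5*p) = 5*p*(-4 + p))
1/((440 + 416) + (-6 + v(-4 + 1))²) = 1/((440 + 416) + (-6 + 5*(-4 + 1)*(-4 + (-4 + 1)))²) = 1/(856 + (-6 + 5*(-3)*(-4 - 3))²) = 1/(856 + (-6 + 5*(-3)*(-7))²) = 1/(856 + (-6 + 105)²) = 1/(856 + 99²) = 1/(856 + 9801) = 1/10657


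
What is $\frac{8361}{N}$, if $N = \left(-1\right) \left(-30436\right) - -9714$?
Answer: $\frac{8361}{40150} \approx 0.20824$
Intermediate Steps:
$N = 40150$ ($N = 30436 + 9714 = 40150$)
$\frac{8361}{N} = \frac{8361}{40150}$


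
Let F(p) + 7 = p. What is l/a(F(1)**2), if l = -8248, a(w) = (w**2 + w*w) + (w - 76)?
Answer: -1031/319 ≈ -3.2320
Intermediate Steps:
F(p) = -7 + p
a(w) = -76 + w + 2*w**2 (a(w) = (w**2 + w**2) + (-76 + w) = 2*w**2 + (-76 + w) = -76 + w + 2*w**2)
l/a(F(1)**2) = -8248/(-76 + (-7 + 1)**2 + 2*((-7 + 1)**2)**2) = -8248/(-76 + (-6)**2 + 2*((-6)**2)**2) = -8248/(-76 + 36 + 2*36**2) = -8248/(-76 + 36 + 2*1296) = -8248/(-76 + 36 + 2592) = -8248/2552 = -8248*1/2552 = -1031/319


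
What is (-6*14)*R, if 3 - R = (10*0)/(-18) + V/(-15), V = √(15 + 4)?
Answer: -252 - 28*√19/5 ≈ -276.41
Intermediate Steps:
V = √19 ≈ 4.3589
R = 3 + √19/15 (R = 3 - ((10*0)/(-18) + √19/(-15)) = 3 - (0*(-1/18) + √19*(-1/15)) = 3 - (0 - √19/15) = 3 - (-1)*√19/15 = 3 + √19/15 ≈ 3.2906)
(-6*14)*R = (-6*14)*(3 + √19/15) = -84*(3 + √19/15) = -252 - 28*√19/5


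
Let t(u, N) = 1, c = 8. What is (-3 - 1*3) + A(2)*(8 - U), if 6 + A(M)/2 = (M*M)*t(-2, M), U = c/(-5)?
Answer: -222/5 ≈ -44.400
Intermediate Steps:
U = -8/5 (U = 8/(-5) = 8*(-⅕) = -8/5 ≈ -1.6000)
A(M) = -12 + 2*M² (A(M) = -12 + 2*((M*M)*1) = -12 + 2*(M²*1) = -12 + 2*M²)
(-3 - 1*3) + A(2)*(8 - U) = (-3 - 1*3) + (-12 + 2*2²)*(8 - 1*(-8/5)) = (-3 - 3) + (-12 + 2*4)*(8 + 8/5) = -6 + (-12 + 8)*(48/5) = -6 - 4*48/5 = -6 - 192/5 = -222/5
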